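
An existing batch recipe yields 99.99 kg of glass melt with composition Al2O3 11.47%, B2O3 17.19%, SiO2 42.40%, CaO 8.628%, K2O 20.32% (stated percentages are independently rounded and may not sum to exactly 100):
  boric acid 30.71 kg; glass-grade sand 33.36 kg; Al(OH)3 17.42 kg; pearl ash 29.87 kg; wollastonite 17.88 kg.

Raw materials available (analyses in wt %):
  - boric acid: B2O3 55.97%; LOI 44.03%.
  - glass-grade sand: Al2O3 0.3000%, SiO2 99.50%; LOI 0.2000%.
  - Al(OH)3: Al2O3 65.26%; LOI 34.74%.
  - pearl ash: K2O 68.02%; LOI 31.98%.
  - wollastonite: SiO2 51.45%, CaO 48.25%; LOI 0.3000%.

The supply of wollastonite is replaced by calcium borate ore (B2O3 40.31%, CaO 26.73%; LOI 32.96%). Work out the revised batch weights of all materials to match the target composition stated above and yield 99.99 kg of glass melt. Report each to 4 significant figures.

Intermediates are displayed rounded to four significant digits — all arithmetic keeps full precision at every stage — every reported value is rounded exactly once — derived quantities, including totals, the five compositions, glass mass, ignition loss, yield, are computed from the weighed amounts on 99.99 kg of glass in full precision precisely as stated by question or answer.
Oxide mass targets, per 99.99 kg glass melt:
  Al2O3: 11.47% × 99.99 = 11.47 kg
  B2O3: 17.19% × 99.99 = 17.19 kg
  SiO2: 42.40% × 99.99 = 42.40 kg
  CaO: 8.628% × 99.99 = 8.627 kg
  K2O: 20.32% × 99.99 = 20.32 kg
Sums-versus-targets review given the weights on record, against the basis in use (sum by sum, the targets are met modulo rounding of the values):
  Al2O3: 42.61·0.003000 + 17.38·0.6526 = 11.47 kg (target 11.47 kg)
  B2O3: 7.465·0.5597 + 32.28·0.4031 = 17.19 kg (target 17.19 kg)
  SiO2: 42.61·0.9950 = 42.40 kg (target 42.40 kg)
  CaO: 32.28·0.2673 = 8.628 kg (target 8.627 kg)
  K2O: 29.87·0.6802 = 20.32 kg (target 20.32 kg)
Auditing the glass mass value: batch total minus LOI = 100.0 kg (per-oxide target masses sum to 100.0 kg; stated basis 99.99 kg — deltas are rounding alone).
Batch total: Σ batch = 129.6 kg; LOI loss = Σ batch·LOI = 29.60 kg; as yield: glass ÷ batch → 77.16%.

Revised batch per 99.99 kg glass melt:
  boric acid: 7.465 kg
  glass-grade sand: 42.61 kg
  Al(OH)3: 17.38 kg
  pearl ash: 29.87 kg
  calcium borate ore: 32.28 kg
Total batch = 129.6 kg; LOI loss = 29.60 kg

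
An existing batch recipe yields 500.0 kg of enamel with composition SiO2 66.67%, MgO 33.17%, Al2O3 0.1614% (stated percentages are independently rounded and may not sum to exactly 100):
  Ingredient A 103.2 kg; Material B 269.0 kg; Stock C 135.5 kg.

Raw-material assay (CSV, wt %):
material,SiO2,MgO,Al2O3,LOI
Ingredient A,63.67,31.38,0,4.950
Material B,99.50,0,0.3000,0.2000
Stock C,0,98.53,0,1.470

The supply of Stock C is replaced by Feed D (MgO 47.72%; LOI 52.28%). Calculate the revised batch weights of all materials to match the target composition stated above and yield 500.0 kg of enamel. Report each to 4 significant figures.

Exact precision is carried in all steps; in-progress results are printed rounded to four significant figures when written out — each reported result is rounded just once — the derived quantities (the totals, the three compositions, yield, net glass mass, LOI) are recomputed starting from the weights on 500.0 kg of glass in exact precision, precisely as stated by the problem or answer text.
Oxide mass targets, per 500.0 kg enamel:
  SiO2: 66.67% × 500.0 = 333.4 kg
  MgO: 33.17% × 500.0 = 165.8 kg
  Al2O3: 0.1614% × 500.0 = 0.8070 kg
Oxide-by-oxide audit applying the batch weights above, per the basis as stated (every target is met by its sum modulo rounding of the values):
  SiO2: 103.2·0.6367 + 269.0·0.9950 = 333.4 kg (target 333.4 kg)
  MgO: 103.2·0.3138 + 279.7·0.4772 = 165.9 kg (target 165.8 kg)
  Al2O3: 269.0·0.003000 = 0.8070 kg (target 0.8070 kg)
Consistency of the glass mass: batch Σ − ignition loss = 500.0 kg (targets for the oxides total 500.0 kg; basis as stated: 500.0 kg — differing by rounding only).
Adding the batch up: Σ batch = 651.9 kg; LOI loss = Σ batch·LOI = 151.9 kg; yield, glass over the total, = 76.70%.

Revised batch per 500.0 kg enamel:
  Ingredient A: 103.2 kg
  Material B: 269.0 kg
  Feed D: 279.7 kg
Total batch = 651.9 kg; LOI loss = 151.9 kg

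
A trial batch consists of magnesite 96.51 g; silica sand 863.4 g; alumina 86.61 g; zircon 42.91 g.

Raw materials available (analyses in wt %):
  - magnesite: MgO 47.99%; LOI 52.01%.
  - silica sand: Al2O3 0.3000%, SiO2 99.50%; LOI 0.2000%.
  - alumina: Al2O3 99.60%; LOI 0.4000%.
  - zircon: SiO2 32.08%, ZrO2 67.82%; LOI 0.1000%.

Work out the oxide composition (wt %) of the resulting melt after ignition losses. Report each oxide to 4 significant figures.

Values along the way are shown (rounded to 4 significant digits) alongside each step; full precision is carried through the solve; exactly one rounding lands on each reported value. All derived quantities are carried at full precision (the totals, the yield, the four compositions, net glass mass, ignition loss) from the batch weights per 1037 g of glass as set out in either problem or answer.
Oxide masses out of the charge:
  Al2O3: 863.4·0.003000 + 86.61·0.9960 = 88.85 g
  SiO2: 863.4·0.9950 + 42.91·0.3208 = 872.8 g
  MgO: 96.51·0.4799 = 46.32 g
  ZrO2: 42.91·0.6782 = 29.10 g
LOI: 96.51·0.5201 + 863.4·0.002000 + 86.61·0.004000 + 42.91·0.001000 = 52.31 g
batch − LOI leaves glass = 1089 − 52.31 = 1037 g (consistent with Σ oxide mass)
wt %: oxide over glass, times 100

Glass mass = 1037 g (batch 1089 − LOI 52.31).
Composition: Al2O3 8.567%, SiO2 84.16%, MgO 4.466%, ZrO2 2.806%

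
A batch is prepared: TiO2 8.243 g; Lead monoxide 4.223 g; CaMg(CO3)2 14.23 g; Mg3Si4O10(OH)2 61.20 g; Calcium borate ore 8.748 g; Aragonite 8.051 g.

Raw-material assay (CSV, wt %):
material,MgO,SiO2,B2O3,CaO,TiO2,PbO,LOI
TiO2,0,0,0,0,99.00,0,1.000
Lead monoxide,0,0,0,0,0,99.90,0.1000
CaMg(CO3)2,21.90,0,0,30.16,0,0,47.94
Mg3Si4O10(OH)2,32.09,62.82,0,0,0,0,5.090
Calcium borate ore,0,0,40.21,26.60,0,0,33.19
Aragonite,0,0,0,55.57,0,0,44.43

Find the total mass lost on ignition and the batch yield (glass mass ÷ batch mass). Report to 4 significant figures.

Mid-chain values are printed (rounded to four significant figures) at each printed step; the whole derivation runs at full precision all the way through. Every reported number takes just one rounding — derived quantities (the six compositions, net glass mass, ignition loss, the yield, totals) are computed starting from the weights for 88.19 g of glass at full float precision, as quoted within either problem or answer.
Per-material ignition loss:
  TiO2: 8.243 × 0.01000 = 0.08243 g
  Lead monoxide: 4.223 × 0.001000 = 0.004223 g
  CaMg(CO3)2: 14.23 × 0.4794 = 6.822 g
  Mg3Si4O10(OH)2: 61.20 × 0.05090 = 3.115 g
  Calcium borate ore: 8.748 × 0.3319 = 2.903 g
  Aragonite: 8.051 × 0.4443 = 3.577 g
Total LOI = 16.50 g
Glass = batch − LOI = 104.7 − 16.50 = 88.19 g

LOI loss = 16.50 g; glass = 88.19 g; yield = 84.24%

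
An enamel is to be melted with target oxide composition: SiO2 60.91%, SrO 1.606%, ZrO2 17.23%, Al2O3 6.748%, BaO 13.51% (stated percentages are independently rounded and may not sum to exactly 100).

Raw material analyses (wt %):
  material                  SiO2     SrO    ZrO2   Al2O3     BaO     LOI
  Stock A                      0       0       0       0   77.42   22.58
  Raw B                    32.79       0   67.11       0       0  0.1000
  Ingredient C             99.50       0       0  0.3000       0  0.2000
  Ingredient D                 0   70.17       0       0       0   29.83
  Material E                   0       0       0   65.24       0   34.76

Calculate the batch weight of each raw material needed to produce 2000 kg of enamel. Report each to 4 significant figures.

Batch per 2000 kg enamel:
  Stock A: 349.0 kg
  Raw B: 513.5 kg
  Ingredient C: 1055 kg
  Ingredient D: 45.77 kg
  Material E: 202.0 kg
Total batch = 2165 kg; LOI loss = 165.3 kg; yield = 92.37%

All arithmetic carries exact precision end to end; values along the way are displayed (rounded to four significant digits) between the steps. Every reported number is rounded only once. All derived quantities, including yield, LOI, the totals, glass mass, five oxide percentages, are computed starting from the weights on 2000 kg of glass in full float precision, as set out in either problem or answer.
Oxide mass targets, per 2000 kg enamel:
  SiO2: 60.91% × 2000 = 1218 kg
  SrO: 1.606% × 2000 = 32.12 kg
  ZrO2: 17.23% × 2000 = 344.6 kg
  Al2O3: 6.748% × 2000 = 135.0 kg
  BaO: 13.51% × 2000 = 270.2 kg
Sums-versus-targets review from the weights as reported, versus the basis set out (each sum matches its target mass net of answer rounding effects):
  SiO2: 513.5·0.3279 + 1055·0.9950 = 1218 kg (target 1218 kg)
  SrO: 45.77·0.7017 = 32.12 kg (target 32.12 kg)
  ZrO2: 513.5·0.6711 = 344.6 kg (target 344.6 kg)
  Al2O3: 1055·0.003000 + 202.0·0.6524 = 134.9 kg (target 135.0 kg)
  BaO: 349.0·0.7742 = 270.2 kg (target 270.2 kg)
Mass balance on the glass: the batch minus its LOI: 2000 kg (per-oxide target masses sum to 2000 kg; basis as stated: 2000 kg — differing by rounding only).
Total batch = Σ batch = 2165 kg; Σ batch·LOI gives LOI loss = 165.3 kg; as yield: glass ÷ batch → 92.37%.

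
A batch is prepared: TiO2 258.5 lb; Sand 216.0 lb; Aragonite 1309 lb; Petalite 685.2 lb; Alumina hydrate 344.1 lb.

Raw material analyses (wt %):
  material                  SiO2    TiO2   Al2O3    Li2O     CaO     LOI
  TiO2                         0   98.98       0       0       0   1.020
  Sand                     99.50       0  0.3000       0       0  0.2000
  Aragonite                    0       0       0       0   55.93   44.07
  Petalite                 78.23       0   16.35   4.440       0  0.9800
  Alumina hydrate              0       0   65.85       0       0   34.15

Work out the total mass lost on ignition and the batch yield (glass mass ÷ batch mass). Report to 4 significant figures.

Full float precision is carried at all times. Values along the way are printed rounded to four significant figures when written out; a single rounding produces every reported value — all derived quantities (the totals, five oxide percentages, LOI, the yield, glass mass) are computed in exact precision using the weight values at 2109 lb of glass, as written in question or answer.
Each material's LOI contribution:
  TiO2: 258.5 × 0.01020 = 2.637 lb
  Sand: 216.0 × 0.002000 = 0.4320 lb
  Aragonite: 1309 × 0.4407 = 576.9 lb
  Petalite: 685.2 × 0.009800 = 6.715 lb
  Alumina hydrate: 344.1 × 0.3415 = 117.5 lb
Total LOI = 704.2 lb
Glass = batch − LOI = 2813 − 704.2 = 2109 lb

LOI loss = 704.2 lb; glass = 2109 lb; yield = 74.97%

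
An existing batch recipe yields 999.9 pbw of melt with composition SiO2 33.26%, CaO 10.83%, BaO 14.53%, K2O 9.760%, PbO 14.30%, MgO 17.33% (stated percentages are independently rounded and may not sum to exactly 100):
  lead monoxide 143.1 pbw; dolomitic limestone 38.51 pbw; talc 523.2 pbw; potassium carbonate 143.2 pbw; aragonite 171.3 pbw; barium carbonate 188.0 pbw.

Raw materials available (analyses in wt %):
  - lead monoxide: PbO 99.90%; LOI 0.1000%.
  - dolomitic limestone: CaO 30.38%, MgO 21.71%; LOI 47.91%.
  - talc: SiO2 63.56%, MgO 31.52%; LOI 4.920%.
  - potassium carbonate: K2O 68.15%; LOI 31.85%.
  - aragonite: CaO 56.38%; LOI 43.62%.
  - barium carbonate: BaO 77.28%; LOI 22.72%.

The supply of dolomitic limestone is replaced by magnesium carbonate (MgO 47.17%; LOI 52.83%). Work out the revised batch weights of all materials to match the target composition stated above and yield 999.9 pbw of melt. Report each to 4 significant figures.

Values along the way are printed, with 4-significant-digit rounding, at each printed step. All arithmetic maintains exact precision through the solve; each reported figure takes just one rounding. The derived quantities, including glass mass, the yield, the six compositions, LOI, totals, are rebuilt from the weighed amounts on 999.9 pbw of glass in full float precision, as quoted within the question or the answer.
Target oxide masses per 999.9 pbw melt:
  SiO2: 33.26% × 999.9 = 332.6 pbw
  CaO: 10.83% × 999.9 = 108.3 pbw
  BaO: 14.53% × 999.9 = 145.3 pbw
  K2O: 9.760% × 999.9 = 97.59 pbw
  PbO: 14.30% × 999.9 = 143.0 pbw
  MgO: 17.33% × 999.9 = 173.3 pbw
Mass-balance tally per oxide given the weights on record, on the stated basis (target by target, the sums agree modulo rounding of the values):
  SiO2: 523.2·0.6356 = 332.5 pbw (target 332.6 pbw)
  CaO: 192.1·0.5638 = 108.3 pbw (target 108.3 pbw)
  BaO: 188.0·0.7728 = 145.3 pbw (target 145.3 pbw)
  K2O: 143.2·0.6815 = 97.59 pbw (target 97.59 pbw)
  PbO: 143.1·0.9990 = 143.0 pbw (target 143.0 pbw)
  MgO: 17.72·0.4717 + 523.2·0.3152 = 173.3 pbw (target 173.3 pbw)
Glass-mass bookkeeping: total batch − LOI = 1000 pbw (oxide target masses add up to 1000 pbw; with the basis standing at 999.9 pbw — a pure rounding effect).
Whole-batch sum: Σ batch = 1207 pbw; LOI removed, Σ of batch·LOI: 207.4 pbw; as yield: glass ÷ batch → 82.82%.

Revised batch per 999.9 pbw melt:
  lead monoxide: 143.1 pbw
  magnesium carbonate: 17.72 pbw
  talc: 523.2 pbw
  potassium carbonate: 143.2 pbw
  aragonite: 192.1 pbw
  barium carbonate: 188.0 pbw
Total batch = 1207 pbw; LOI loss = 207.4 pbw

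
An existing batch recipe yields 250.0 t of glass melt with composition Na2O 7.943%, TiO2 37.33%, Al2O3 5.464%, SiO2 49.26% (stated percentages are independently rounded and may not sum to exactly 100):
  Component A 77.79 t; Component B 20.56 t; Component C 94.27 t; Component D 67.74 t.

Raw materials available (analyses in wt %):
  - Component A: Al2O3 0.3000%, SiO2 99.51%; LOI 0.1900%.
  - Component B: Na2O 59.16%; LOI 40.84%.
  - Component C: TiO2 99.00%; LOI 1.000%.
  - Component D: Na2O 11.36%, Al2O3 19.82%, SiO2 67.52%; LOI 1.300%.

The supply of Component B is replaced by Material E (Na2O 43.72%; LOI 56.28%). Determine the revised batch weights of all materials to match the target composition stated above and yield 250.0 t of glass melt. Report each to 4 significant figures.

Revised batch per 250.0 t glass melt:
  Component A: 77.79 t
  Material E: 27.82 t
  Component C: 94.27 t
  Component D: 67.74 t
Total batch = 267.6 t; LOI loss = 17.63 t

Mid-chain values are shown, with 4-significant-figure rounding, when written out; each numeric step maintains full float precision at every stage — every reported number takes a single rounding; derived quantities are rebuilt using the weight values per 250.0 t of glass in full float precision (glass mass, ignition loss, four oxide percentages, the totals, the yield) as quoted within problem or answer.
Target masses of each oxide per 250.0 t glass melt:
  Na2O: 7.943% × 250.0 = 19.86 t
  TiO2: 37.33% × 250.0 = 93.32 t
  Al2O3: 5.464% × 250.0 = 13.66 t
  SiO2: 49.26% × 250.0 = 123.2 t
Mass-balance tally per oxide applying the batch weights above, for the quoted basis mass (target by target, the sums agree given rounding of the digits):
  Na2O: 27.82·0.4372 + 67.74·0.1136 = 19.86 t (target 19.86 t)
  TiO2: 94.27·0.9900 = 93.33 t (target 93.32 t)
  Al2O3: 77.79·0.003000 + 67.74·0.1982 = 13.66 t (target 13.66 t)
  SiO2: 77.79·0.9951 + 67.74·0.6752 = 123.1 t (target 123.2 t)
Consistency of the glass mass: the batch minus its LOI: 250.0 t (the Σ of target masses is 250.0 t; versus the stated basis of 250.0 t — gaps are rounding artifacts).
Whole-batch sum: Σ batch = 267.6 t; ignition loss, Σ(batch × LOI) = 17.63 t; glass ÷ batch gives a yield of 93.41%.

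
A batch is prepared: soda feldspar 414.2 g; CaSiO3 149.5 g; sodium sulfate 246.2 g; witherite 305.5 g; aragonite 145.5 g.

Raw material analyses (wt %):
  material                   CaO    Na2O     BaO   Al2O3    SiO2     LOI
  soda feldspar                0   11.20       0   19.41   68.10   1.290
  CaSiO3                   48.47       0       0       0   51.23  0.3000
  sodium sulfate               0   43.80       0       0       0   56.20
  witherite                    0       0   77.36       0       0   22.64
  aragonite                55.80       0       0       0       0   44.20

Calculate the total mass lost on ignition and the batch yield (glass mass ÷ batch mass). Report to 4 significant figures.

Values along the way appear rounded to four significant figures in the working — every computation holds exact precision end to end — every reported value takes a single rounding. All derived quantities (the five compositions, the totals, net glass mass, LOI, the yield) are computed in full precision starting from the weights per 983.3 g of glass exactly as printed in either problem or answer.
Ignition loss by material:
  soda feldspar: 414.2 × 0.01290 = 5.343 g
  CaSiO3: 149.5 × 0.003000 = 0.4485 g
  sodium sulfate: 246.2 × 0.5620 = 138.4 g
  witherite: 305.5 × 0.2264 = 69.17 g
  aragonite: 145.5 × 0.4420 = 64.31 g
Total LOI = 277.6 g
Glass = batch − LOI = 1261 − 277.6 = 983.3 g

LOI loss = 277.6 g; glass = 983.3 g; yield = 77.98%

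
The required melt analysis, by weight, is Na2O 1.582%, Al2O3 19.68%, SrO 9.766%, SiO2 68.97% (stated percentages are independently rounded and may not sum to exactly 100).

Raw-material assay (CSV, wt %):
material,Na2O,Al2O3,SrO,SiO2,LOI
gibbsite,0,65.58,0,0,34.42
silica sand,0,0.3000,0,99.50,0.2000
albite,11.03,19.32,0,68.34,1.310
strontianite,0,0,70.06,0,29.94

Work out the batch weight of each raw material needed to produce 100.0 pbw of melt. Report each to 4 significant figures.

Batch per 100.0 pbw melt:
  gibbsite: 25.51 pbw
  silica sand: 59.47 pbw
  albite: 14.34 pbw
  strontianite: 13.94 pbw
Total batch = 113.3 pbw; LOI loss = 13.26 pbw; yield = 88.29%

Every computation runs at full float precision end to end — in-progress results appear (rounded to 4 significant figures) on the page. Every reported figure is rounded once only; derived quantities, which include yield, totals, LOI, the four compositions, net glass mass, are recomputed at exact precision, as set out in the problem or the answer, starting from the weights per 100.0 pbw of glass.
Target oxide masses per 100.0 pbw melt:
  Na2O: 1.582% × 100.0 = 1.582 pbw
  Al2O3: 19.68% × 100.0 = 19.68 pbw
  SrO: 9.766% × 100.0 = 9.766 pbw
  SiO2: 68.97% × 100.0 = 68.97 pbw
A balance pass over the oxides, working from each reported weight, against the basis in use (delivered sums recover each target up to rounding of the answer):
  Na2O: 14.34·0.1103 = 1.582 pbw (target 1.582 pbw)
  Al2O3: 25.51·0.6558 + 59.47·0.003000 + 14.34·0.1932 = 19.68 pbw (target 19.68 pbw)
  SrO: 13.94·0.7006 = 9.766 pbw (target 9.766 pbw)
  SiO2: 59.47·0.9950 + 14.34·0.6834 = 68.97 pbw (target 68.97 pbw)
Consistency of the glass mass: whole batch net of LOI = 100.0 pbw (the Σ of target masses is 100.0 pbw; stated basis 100.0 pbw — deltas are rounding alone).
Batch total: Σ batch = 113.3 pbw; loss to ignition Σ batch·LOI = 13.26 pbw; yield, glass over the total, = 88.29%.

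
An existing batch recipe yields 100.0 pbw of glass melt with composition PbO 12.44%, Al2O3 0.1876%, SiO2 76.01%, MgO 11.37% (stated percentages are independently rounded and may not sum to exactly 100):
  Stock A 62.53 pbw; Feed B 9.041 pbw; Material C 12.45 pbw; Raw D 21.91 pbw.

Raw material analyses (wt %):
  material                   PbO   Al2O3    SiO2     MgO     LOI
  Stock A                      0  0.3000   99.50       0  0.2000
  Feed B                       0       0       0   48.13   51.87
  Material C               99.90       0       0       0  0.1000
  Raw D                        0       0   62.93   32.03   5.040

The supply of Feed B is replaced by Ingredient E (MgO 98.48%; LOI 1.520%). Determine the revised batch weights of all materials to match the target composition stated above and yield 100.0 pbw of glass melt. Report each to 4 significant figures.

Revised batch per 100.0 pbw glass melt:
  Stock A: 62.53 pbw
  Ingredient E: 4.419 pbw
  Material C: 12.45 pbw
  Raw D: 21.91 pbw
Total batch = 101.3 pbw; LOI loss = 1.309 pbw

Intermediates appear, rounded to four significant digits, when written out — all arithmetic maintains full float precision in every operation — each reported figure includes exactly one rounding; the derived quantities (totals, LOI, glass mass, the four compositions, the yield) are recomputed from the batch weights at 100.0 pbw of glass at exact precision, as written in the question or the answer.
Target oxide masses per 100.0 pbw glass melt:
  PbO: 12.44% × 100.0 = 12.44 pbw
  Al2O3: 0.1876% × 100.0 = 0.1876 pbw
  SiO2: 76.01% × 100.0 = 76.01 pbw
  MgO: 11.37% × 100.0 = 11.37 pbw
Verifying the oxide balance per the reported batch figures, at the basis given (delivered sums recover each target net of answer rounding effects):
  PbO: 12.45·0.9990 = 12.44 pbw (target 12.44 pbw)
  Al2O3: 62.53·0.003000 = 0.1876 pbw (target 0.1876 pbw)
  SiO2: 62.53·0.9950 + 21.91·0.6293 = 76.01 pbw (target 76.01 pbw)
  MgO: 4.419·0.9848 + 21.91·0.3203 = 11.37 pbw (target 11.37 pbw)
Glass-mass sanity pass: total charge less LOI = 100.0 pbw (targets for the oxides total 100.0 pbw; the stated basis being 100.0 pbw — rounding explains the deltas).
Batch total: Σ batch = 101.3 pbw; ignition loss, Σ(batch × LOI) = 1.309 pbw; the yield ratio, glass ÷ batch: 98.71%.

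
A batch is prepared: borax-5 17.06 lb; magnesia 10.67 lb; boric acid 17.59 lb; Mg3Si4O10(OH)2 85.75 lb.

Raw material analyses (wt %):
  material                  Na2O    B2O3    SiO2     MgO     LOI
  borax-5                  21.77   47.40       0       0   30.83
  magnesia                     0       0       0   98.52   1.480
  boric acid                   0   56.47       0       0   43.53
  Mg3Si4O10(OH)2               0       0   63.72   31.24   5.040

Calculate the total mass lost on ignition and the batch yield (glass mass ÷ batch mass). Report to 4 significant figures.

LOI loss = 17.40 lb; glass = 113.7 lb; yield = 86.73%

The working math carries exact precision through every step; intermediates are shown, rounded to four significant digits, across the worked steps — each reported value is rounded just once — the derived quantities, which include LOI, the yield, net glass mass, the totals, four oxide percentages, are computed in exact precision, exactly as shown in the problem or the answer, using the weight values on 113.7 lb of glass.
Per-material ignition loss:
  borax-5: 17.06 × 0.3083 = 5.260 lb
  magnesia: 10.67 × 0.01480 = 0.1579 lb
  boric acid: 17.59 × 0.4353 = 7.657 lb
  Mg3Si4O10(OH)2: 85.75 × 0.05040 = 4.322 lb
Total LOI = 17.40 lb
Glass = batch − LOI = 131.1 − 17.40 = 113.7 lb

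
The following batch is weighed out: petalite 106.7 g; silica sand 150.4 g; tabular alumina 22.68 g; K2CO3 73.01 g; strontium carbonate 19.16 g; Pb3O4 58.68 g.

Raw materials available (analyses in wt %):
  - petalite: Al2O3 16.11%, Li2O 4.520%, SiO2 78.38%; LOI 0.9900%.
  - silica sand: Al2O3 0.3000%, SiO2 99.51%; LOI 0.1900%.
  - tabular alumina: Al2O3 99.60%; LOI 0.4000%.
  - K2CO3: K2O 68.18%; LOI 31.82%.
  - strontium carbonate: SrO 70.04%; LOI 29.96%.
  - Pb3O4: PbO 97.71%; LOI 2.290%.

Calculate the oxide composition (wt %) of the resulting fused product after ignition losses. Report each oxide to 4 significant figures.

In-progress results are displayed with 4-significant-digit rounding between the steps — all arithmetic maintains full float precision in every operation — a single rounding completes every reported result; the derived quantities, which include glass mass, the six compositions, LOI, the totals, the yield, are carried in exact precision, as given in problem or answer, from the weighed amounts at 398.9 g of glass.
Mass of each oxide from the mix:
  SrO: 19.16·0.7004 = 13.42 g
  PbO: 58.68·0.9771 = 57.34 g
  Al2O3: 106.7·0.1611 + 150.4·0.003000 + 22.68·0.9960 = 40.23 g
  K2O: 73.01·0.6818 = 49.78 g
  Li2O: 106.7·0.04520 = 4.823 g
  SiO2: 106.7·0.7838 + 150.4·0.9951 = 233.3 g
LOI: 106.7·0.009900 + 150.4·0.001900 + 22.68·0.004000 + 73.01·0.3182 + 19.16·0.2996 + 58.68·0.02290 = 31.75 g
Net of LOI, the glass mass = 430.6 − 31.75 = 398.9 g (equal to the oxide-mass sum)
percent by weight: oxide/glass ×100

Glass mass = 398.9 g (batch 430.6 − LOI 31.75).
Composition: SrO 3.364%, PbO 14.37%, Al2O3 10.09%, K2O 12.48%, Li2O 1.209%, SiO2 58.49%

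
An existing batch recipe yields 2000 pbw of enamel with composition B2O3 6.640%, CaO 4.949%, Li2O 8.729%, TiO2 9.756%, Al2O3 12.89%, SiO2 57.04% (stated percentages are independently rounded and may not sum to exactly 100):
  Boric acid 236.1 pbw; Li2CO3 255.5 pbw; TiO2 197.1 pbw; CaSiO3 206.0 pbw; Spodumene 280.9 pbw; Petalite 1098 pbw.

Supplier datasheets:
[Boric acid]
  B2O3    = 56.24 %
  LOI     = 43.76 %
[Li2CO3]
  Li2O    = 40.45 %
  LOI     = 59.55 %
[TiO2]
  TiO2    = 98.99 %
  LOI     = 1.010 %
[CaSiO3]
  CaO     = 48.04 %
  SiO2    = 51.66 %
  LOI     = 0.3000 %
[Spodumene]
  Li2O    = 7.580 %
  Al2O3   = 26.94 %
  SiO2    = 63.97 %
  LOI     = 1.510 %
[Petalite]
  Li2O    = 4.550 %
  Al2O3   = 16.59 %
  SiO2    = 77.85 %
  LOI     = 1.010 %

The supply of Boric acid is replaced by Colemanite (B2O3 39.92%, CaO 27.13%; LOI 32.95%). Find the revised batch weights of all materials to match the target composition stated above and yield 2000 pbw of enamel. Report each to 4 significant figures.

Revised batch per 2000 pbw enamel:
  Colemanite: 332.7 pbw
  Li2CO3: 256.2 pbw
  TiO2: 197.1 pbw
  CaSiO3: 18.17 pbw
  Spodumene: 125.4 pbw
  Petalite: 1350 pbw
Total batch = 2280 pbw; LOI loss = 279.8 pbw

Mid-chain values are shown (rounded to 4 significant figures) across the worked steps. Full float precision is held through the solve; every reported number takes just one rounding; all derived quantities, including ignition loss, the totals, net glass mass, the six compositions, yield, are recomputed from the weighed amounts per 2000 pbw of glass at exact precision as they appear in the problem or answer text.
Oxide mass targets, per 2000 pbw enamel:
  B2O3: 6.640% × 2000 = 132.8 pbw
  CaO: 4.949% × 2000 = 98.98 pbw
  Li2O: 8.729% × 2000 = 174.6 pbw
  TiO2: 9.756% × 2000 = 195.1 pbw
  Al2O3: 12.89% × 2000 = 257.8 pbw
  SiO2: 57.04% × 2000 = 1141 pbw
Mass-balance tally per oxide per the reported batch figures, per the basis as stated (oxide sums agree with the targets net of answer rounding effects):
  B2O3: 332.7·0.3992 = 132.8 pbw (target 132.8 pbw)
  CaO: 332.7·0.2713 + 18.17·0.4804 = 98.99 pbw (target 98.98 pbw)
  Li2O: 256.2·0.4045 + 125.4·0.07580 + 1350·0.04550 = 174.6 pbw (target 174.6 pbw)
  TiO2: 197.1·0.9899 = 195.1 pbw (target 195.1 pbw)
  Al2O3: 125.4·0.2694 + 1350·0.1659 = 257.7 pbw (target 257.8 pbw)
  SiO2: 18.17·0.5166 + 125.4·0.6397 + 1350·0.7785 = 1141 pbw (target 1141 pbw)
Consistency of the glass mass: total batch − LOI = 2000 pbw (per-oxide target masses sum to 2000 pbw; versus the stated basis of 2000 pbw — gaps are rounding artifacts).
Adding the batch up: Σ batch = 2280 pbw; ignition loss, Σ(batch × LOI) = 279.8 pbw; yield = glass ÷ total batch = 87.73%.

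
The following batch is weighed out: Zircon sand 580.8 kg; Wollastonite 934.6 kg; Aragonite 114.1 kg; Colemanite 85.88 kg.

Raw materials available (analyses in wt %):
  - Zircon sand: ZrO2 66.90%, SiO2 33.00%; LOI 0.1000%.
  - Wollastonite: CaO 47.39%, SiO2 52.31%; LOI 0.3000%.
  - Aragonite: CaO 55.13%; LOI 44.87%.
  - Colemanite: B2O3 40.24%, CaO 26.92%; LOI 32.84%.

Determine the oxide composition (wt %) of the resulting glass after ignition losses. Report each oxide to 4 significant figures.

Each numeric step carries full precision in every operation — values along the way appear rounded to 4 significant figures at each printed step. Every reported figure is rounded a single time. All derived quantities, including glass mass, four oxide percentages, totals, ignition loss, yield, are computed starting from the weights on 1633 kg of glass in exact precision, exactly as shown in problem or answer.
Per-oxide mass from batch:
  B2O3: 85.88·0.4024 = 34.56 kg
  ZrO2: 580.8·0.6690 = 388.6 kg
  CaO: 934.6·0.4739 + 114.1·0.5513 + 85.88·0.2692 = 528.9 kg
  SiO2: 580.8·0.3300 + 934.6·0.5231 = 680.6 kg
LOI: 580.8·0.001000 + 934.6·0.003000 + 114.1·0.4487 + 85.88·0.3284 = 82.78 kg
Net of LOI, the glass mass = 1715 − 82.78 = 1633 kg (equal to the oxide-mass sum)
percent by weight: oxide/glass ×100

Glass mass = 1633 kg (batch 1715 − LOI 82.78).
Composition: B2O3 2.117%, ZrO2 23.80%, CaO 32.40%, SiO2 41.69%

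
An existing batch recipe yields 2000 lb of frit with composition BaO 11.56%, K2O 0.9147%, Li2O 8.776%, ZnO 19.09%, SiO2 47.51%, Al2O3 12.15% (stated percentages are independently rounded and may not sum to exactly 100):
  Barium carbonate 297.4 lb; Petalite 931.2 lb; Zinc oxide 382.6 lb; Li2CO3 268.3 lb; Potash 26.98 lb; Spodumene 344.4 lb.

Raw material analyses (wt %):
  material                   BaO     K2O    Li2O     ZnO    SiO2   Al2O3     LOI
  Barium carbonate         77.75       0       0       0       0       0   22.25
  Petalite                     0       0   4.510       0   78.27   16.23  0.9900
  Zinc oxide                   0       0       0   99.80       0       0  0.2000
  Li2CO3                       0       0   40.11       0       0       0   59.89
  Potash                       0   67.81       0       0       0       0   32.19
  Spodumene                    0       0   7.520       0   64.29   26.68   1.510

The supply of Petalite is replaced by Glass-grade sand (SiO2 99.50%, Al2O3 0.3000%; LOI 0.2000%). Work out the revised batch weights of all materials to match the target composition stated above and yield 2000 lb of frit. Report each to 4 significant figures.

Working values are displayed, rounded to four significant digits, on the page; every computation carries full float precision from first step to last — every reported value takes exactly one rounding; all derived quantities are recomputed in exact precision (the six compositions, LOI, totals, the yield, net glass mass) starting from the weights at 2000 lb of glass exactly as shown in question or answer.
Oxide mass targets, per 2000 lb frit:
  BaO: 11.56% × 2000 = 231.2 lb
  K2O: 0.9147% × 2000 = 18.29 lb
  Li2O: 8.776% × 2000 = 175.5 lb
  ZnO: 19.09% × 2000 = 381.8 lb
  SiO2: 47.51% × 2000 = 950.2 lb
  Al2O3: 12.15% × 2000 = 243.0 lb
Balance tally, oxide-wise, on the weights just shown, per the basis as stated (delivered sums recover each target given rounding of the digits):
  BaO: 297.4·0.7775 = 231.2 lb (target 231.2 lb)
  K2O: 26.98·0.6781 = 18.30 lb (target 18.29 lb)
  Li2O: 267.6·0.4011 + 906.6·0.07520 = 175.5 lb (target 175.5 lb)
  ZnO: 382.6·0.9980 = 381.8 lb (target 381.8 lb)
  SiO2: 369.2·0.9950 + 906.6·0.6429 = 950.2 lb (target 950.2 lb)
  Al2O3: 369.2·0.003000 + 906.6·0.2668 = 243.0 lb (target 243.0 lb)
Glass-mass sanity pass: batch total minus LOI = 2000 lb (per-oxide target masses sum to 2000 lb; with the basis standing at 2000 lb — a pure rounding effect).
Batch total: Σ batch = 2250 lb; Σ batch·LOI gives LOI loss = 250.3 lb; as yield: glass ÷ batch → 88.88%.

Revised batch per 2000 lb frit:
  Barium carbonate: 297.4 lb
  Glass-grade sand: 369.2 lb
  Zinc oxide: 382.6 lb
  Li2CO3: 267.6 lb
  Potash: 26.98 lb
  Spodumene: 906.6 lb
Total batch = 2250 lb; LOI loss = 250.3 lb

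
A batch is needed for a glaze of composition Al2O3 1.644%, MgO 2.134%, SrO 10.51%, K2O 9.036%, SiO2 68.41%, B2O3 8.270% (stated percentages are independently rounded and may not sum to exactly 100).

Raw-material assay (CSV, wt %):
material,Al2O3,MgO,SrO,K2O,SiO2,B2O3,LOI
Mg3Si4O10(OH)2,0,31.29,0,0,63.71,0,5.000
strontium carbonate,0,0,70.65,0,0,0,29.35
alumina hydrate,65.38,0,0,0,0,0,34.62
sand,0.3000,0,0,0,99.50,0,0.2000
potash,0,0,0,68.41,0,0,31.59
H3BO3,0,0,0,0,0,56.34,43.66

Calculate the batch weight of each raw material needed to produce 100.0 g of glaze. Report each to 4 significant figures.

In-progress results appear rounded to four significant digits at each printed step; the working math runs at full precision at all times — exactly one rounding lands on every reported number; derived quantities, including the yield, six oxide percentages, the totals, ignition loss, glass mass, are computed starting from the weights for 100.0 g of glass in exact precision, exactly as shown in problem or answer.
Target masses of each oxide per 100.0 g glaze:
  Al2O3: 1.644% × 100.0 = 1.644 g
  MgO: 2.134% × 100.0 = 2.134 g
  SrO: 10.51% × 100.0 = 10.51 g
  K2O: 9.036% × 100.0 = 9.036 g
  SiO2: 68.41% × 100.0 = 68.41 g
  B2O3: 8.270% × 100.0 = 8.270 g
Verifying the oxide balance from the weights as reported, at the basis given (every target is met by its sum within answer rounding):
  Al2O3: 2.219·0.6538 + 64.39·0.003000 = 1.644 g (target 1.644 g)
  MgO: 6.820·0.3129 = 2.134 g (target 2.134 g)
  SrO: 14.88·0.7065 = 10.51 g (target 10.51 g)
  K2O: 13.21·0.6841 = 9.037 g (target 9.036 g)
  SiO2: 6.820·0.6371 + 64.39·0.9950 = 68.41 g (target 68.41 g)
  B2O3: 14.68·0.5634 = 8.271 g (target 8.270 g)
Glass-mass closure: total charge less LOI = 100.0 g (per-oxide target masses sum to 100.0 g; stated basis 100.0 g — a pure rounding effect).
Summing the batch: Σ batch = 116.2 g; LOI loss = Σ batch·LOI = 16.19 g; yield: glass divided by total = 86.07%.

Batch per 100.0 g glaze:
  Mg3Si4O10(OH)2: 6.820 g
  strontium carbonate: 14.88 g
  alumina hydrate: 2.219 g
  sand: 64.39 g
  potash: 13.21 g
  H3BO3: 14.68 g
Total batch = 116.2 g; LOI loss = 16.19 g; yield = 86.07%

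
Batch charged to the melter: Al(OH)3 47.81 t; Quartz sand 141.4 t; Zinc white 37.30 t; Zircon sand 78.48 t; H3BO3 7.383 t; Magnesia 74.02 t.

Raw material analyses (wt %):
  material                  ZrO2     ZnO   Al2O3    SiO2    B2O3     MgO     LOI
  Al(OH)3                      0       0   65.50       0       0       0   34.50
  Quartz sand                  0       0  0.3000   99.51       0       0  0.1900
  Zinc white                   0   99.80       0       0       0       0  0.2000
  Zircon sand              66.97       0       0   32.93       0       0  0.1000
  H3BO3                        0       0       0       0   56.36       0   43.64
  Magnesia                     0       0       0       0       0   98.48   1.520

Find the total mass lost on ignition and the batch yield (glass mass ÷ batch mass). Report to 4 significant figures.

LOI loss = 21.26 t; glass = 365.1 t; yield = 94.50%

The intermediate values are rounded off to 4 significant digits as shown — each numeric step holds full float precision in every operation. Every reported number takes just one rounding — derived quantities, which include totals, the yield, the six compositions, LOI, glass mass, are re-derived at full float precision, exactly as shown in the question or the answer, from the batch weights for 365.1 t of glass.
Ignition loss by material:
  Al(OH)3: 47.81 × 0.3450 = 16.49 t
  Quartz sand: 141.4 × 0.001900 = 0.2687 t
  Zinc white: 37.30 × 0.002000 = 0.07460 t
  Zircon sand: 78.48 × 0.001000 = 0.07848 t
  H3BO3: 7.383 × 0.4364 = 3.222 t
  Magnesia: 74.02 × 0.01520 = 1.125 t
Total LOI = 21.26 t
Glass = batch − LOI = 386.4 − 21.26 = 365.1 t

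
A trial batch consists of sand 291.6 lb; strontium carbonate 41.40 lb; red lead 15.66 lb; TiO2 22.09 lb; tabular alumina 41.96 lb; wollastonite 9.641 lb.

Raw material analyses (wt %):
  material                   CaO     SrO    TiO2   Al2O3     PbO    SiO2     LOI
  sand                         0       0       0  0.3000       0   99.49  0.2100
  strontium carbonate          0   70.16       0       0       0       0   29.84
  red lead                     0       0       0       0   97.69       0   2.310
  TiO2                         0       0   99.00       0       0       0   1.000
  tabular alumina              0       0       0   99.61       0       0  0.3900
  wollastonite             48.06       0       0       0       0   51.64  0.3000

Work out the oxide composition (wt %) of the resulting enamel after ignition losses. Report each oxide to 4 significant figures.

Mid-chain values are printed with 4-significant-figure rounding on the page — all internal work maintains full precision from first step to last; each reported result is rounded a single time; derived quantities, which include the totals, yield, six oxide percentages, glass mass, LOI, are computed at exact precision, as set out in the problem or answer text, using the weight values at 408.6 lb of glass.
Delivered oxide masses:
  CaO: 9.641·0.4806 = 4.633 lb
  SrO: 41.40·0.7016 = 29.05 lb
  TiO2: 22.09·0.9900 = 21.87 lb
  Al2O3: 291.6·0.003000 + 41.96·0.9961 = 42.67 lb
  PbO: 15.66·0.9769 = 15.30 lb
  SiO2: 291.6·0.9949 + 9.641·0.5164 = 295.1 lb
LOI: 291.6·0.002100 + 41.40·0.2984 + 15.66·0.02310 + 22.09·0.01000 + 41.96·0.003900 + 9.641·0.003000 = 13.74 lb
Net of LOI, the glass mass = 422.4 − 13.74 = 408.6 lb (equal to the oxide-mass sum)
wt % = 100 × oxide mass / glass mass

Glass mass = 408.6 lb (batch 422.4 − LOI 13.74).
Composition: CaO 1.134%, SrO 7.109%, TiO2 5.352%, Al2O3 10.44%, PbO 3.744%, SiO2 72.22%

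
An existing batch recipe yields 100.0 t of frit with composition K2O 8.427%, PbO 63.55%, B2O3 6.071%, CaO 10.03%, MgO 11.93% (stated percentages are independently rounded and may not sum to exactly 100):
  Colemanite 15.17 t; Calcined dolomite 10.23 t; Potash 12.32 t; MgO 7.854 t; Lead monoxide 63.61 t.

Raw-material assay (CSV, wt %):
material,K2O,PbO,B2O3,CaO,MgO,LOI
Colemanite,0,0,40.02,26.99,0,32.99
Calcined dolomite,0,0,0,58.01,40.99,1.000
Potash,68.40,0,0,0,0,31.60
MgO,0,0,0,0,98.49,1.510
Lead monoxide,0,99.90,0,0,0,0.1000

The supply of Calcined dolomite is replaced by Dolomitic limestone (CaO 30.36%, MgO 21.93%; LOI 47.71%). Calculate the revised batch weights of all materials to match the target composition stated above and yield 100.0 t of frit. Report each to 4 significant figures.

Revised batch per 100.0 t frit:
  Colemanite: 15.17 t
  Dolomitic limestone: 19.55 t
  Potash: 12.32 t
  MgO: 7.760 t
  Lead monoxide: 63.61 t
Total batch = 118.4 t; LOI loss = 18.41 t

Exact precision is carried end to end. In-progress results appear with 4-significant-digit rounding at each printed step — every reported result undergoes a single rounding. Derived quantities are rebuilt in exact precision (net glass mass, ignition loss, the totals, five oxide percentages, yield) using the weight values per 100.0 t of glass, exactly as printed in the problem or the answer.
Target masses of each oxide per 100.0 t frit:
  K2O: 8.427% × 100.0 = 8.427 t
  PbO: 63.55% × 100.0 = 63.55 t
  B2O3: 6.071% × 100.0 = 6.071 t
  CaO: 10.03% × 100.0 = 10.03 t
  MgO: 11.93% × 100.0 = 11.93 t
Per-oxide balance check working from each reported weight, per the basis as stated (sums match the target masses exact up to rounding of places):
  K2O: 12.32·0.6840 = 8.427 t (target 8.427 t)
  PbO: 63.61·0.9990 = 63.55 t (target 63.55 t)
  B2O3: 15.17·0.4002 = 6.071 t (target 6.071 t)
  CaO: 15.17·0.2699 + 19.55·0.3036 = 10.03 t (target 10.03 t)
  MgO: 19.55·0.2193 + 7.760·0.9849 = 11.93 t (target 11.93 t)
Glass-mass sanity pass: batch total minus LOI = 100.0 t (the Σ of target masses is 100.0 t; stated basis 100.0 t — any gap is answer rounding).
Batch grand total — Σ batch = 118.4 t; LOI loss = Σ batch·LOI = 18.41 t; glass ÷ batch gives a yield of 84.46%.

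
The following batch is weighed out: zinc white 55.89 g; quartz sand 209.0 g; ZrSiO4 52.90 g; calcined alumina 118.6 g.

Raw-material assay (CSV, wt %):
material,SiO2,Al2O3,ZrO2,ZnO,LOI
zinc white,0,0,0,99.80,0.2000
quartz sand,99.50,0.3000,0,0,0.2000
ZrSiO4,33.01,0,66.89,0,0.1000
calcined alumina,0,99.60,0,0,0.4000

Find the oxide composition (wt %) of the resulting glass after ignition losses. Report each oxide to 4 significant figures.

Glass mass = 435.3 g (batch 436.4 − LOI 1.057).
Composition: SiO2 51.78%, Al2O3 27.28%, ZrO2 8.128%, ZnO 12.81%

In-progress results appear rounded to 4 significant figures on the page — each numeric step maintains full float precision through every step. Every reported figure is rounded just once — the derived quantities (the yield, net glass mass, the totals, LOI, four oxide percentages) are rebuilt in full float precision using the weight values at 435.3 g of glass, exactly as shown in either problem or answer.
Oxide-by-oxide delivered mass:
  SiO2: 209.0·0.9950 + 52.90·0.3301 = 225.4 g
  Al2O3: 209.0·0.003000 + 118.6·0.9960 = 118.8 g
  ZrO2: 52.90·0.6689 = 35.38 g
  ZnO: 55.89·0.9980 = 55.78 g
LOI: 55.89·0.002000 + 209.0·0.002000 + 52.90·0.001000 + 118.6·0.004000 = 1.057 g
Resulting glass, batch − LOI: 436.4 − 1.057 = 435.3 g (matching Σ of the oxides)
oxide / glass × 100 gives the wt %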